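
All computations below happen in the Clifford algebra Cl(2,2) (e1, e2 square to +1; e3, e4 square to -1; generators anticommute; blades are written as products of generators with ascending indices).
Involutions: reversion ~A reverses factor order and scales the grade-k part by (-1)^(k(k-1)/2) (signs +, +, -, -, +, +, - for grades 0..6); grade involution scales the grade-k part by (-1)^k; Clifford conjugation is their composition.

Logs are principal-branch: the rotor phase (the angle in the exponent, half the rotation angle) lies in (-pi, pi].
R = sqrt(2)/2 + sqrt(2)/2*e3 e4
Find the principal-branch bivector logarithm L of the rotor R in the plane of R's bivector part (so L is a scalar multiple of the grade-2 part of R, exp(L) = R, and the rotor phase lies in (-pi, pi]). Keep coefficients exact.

The scalar part of R is sqrt(2)/2, so the principal-branch rotor phase is pinned; divide the bivector part by its sine to get the unit plane — L is the phase times that plane.
Concretely: cos(phase) = sqrt(2)/2 gives phase = ±pi/4, and since phase/sin(phase) is even the sign is immaterial: L = (phase/sin(phase)) * <R>_2 = (sqrt(2)*pi/4) * <R>_2.
Answer: pi/4*e3 e4


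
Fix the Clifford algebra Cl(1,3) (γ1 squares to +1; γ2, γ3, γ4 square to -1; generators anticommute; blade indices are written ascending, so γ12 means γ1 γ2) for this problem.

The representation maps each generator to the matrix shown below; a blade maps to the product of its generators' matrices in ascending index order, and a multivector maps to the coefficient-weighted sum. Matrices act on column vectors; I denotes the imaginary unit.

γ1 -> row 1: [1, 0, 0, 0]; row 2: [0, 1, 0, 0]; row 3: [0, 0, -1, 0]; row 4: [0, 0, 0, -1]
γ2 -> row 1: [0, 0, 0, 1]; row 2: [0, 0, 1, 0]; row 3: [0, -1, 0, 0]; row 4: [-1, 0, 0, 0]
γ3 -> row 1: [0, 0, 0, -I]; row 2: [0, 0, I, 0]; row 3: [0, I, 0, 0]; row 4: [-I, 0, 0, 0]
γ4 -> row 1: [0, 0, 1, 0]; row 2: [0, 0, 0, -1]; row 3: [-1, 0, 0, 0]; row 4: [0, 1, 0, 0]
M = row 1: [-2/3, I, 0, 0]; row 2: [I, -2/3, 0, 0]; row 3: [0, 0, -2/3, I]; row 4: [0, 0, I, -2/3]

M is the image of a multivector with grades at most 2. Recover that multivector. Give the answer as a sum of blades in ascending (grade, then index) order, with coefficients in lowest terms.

Method: the blade images are trace-orthogonal — tr(rho(e_A) rho(e_B)^-1) = 4 if A = B and 0 otherwise — and rho(e_A)^-1 = (e_A)^2 * rho(e_A) with (e_A)^2 = +1 or -1, so the coefficient of e_A in the preimage is (e_A)^2 * tr(M rho(e_A))/4.
Nonzero projections over blades of grade <= 2: 1: (1)^2 = +1, tr(M 1) = -8/3, coefficient -2/3; γ34: (γ34)^2 = -1, tr(M rho(γ34)) = 4, coefficient -1. Every other blade of grade <= 2 projects to 0.
Answer: -2/3 - γ34


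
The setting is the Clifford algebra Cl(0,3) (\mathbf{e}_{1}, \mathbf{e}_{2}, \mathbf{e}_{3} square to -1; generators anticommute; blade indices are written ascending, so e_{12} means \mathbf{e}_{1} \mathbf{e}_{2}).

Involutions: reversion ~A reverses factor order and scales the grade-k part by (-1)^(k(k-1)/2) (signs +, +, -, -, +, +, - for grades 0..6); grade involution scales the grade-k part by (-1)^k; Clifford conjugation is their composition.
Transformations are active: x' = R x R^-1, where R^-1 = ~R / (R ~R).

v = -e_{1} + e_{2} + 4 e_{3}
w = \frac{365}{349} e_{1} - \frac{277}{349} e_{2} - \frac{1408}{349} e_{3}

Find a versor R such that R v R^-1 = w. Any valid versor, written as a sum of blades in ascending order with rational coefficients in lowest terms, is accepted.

Sketch: the shared square -18 makes R = v + w = \frac{16}{349} e_{1} + \frac{72}{349} e_{2} - \frac{12}{349} e_{3} the natural versor; its sandwich fixes that direction, negates (v - w)/2, and sends v to w.
Answer: \frac{16}{349} e_{1} + \frac{72}{349} e_{2} - \frac{12}{349} e_{3}


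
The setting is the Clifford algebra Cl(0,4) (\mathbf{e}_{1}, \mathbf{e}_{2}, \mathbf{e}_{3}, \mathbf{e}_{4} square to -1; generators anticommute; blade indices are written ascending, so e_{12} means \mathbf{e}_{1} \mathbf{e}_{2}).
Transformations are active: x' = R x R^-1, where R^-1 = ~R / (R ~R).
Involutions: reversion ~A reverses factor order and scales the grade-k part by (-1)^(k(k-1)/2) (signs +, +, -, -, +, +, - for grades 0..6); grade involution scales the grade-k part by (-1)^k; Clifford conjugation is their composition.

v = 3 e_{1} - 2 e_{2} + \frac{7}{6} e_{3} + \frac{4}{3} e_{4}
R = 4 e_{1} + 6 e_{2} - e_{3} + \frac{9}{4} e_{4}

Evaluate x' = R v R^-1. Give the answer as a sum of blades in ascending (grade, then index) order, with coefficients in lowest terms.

~R = 4 e_{1} + 6 e_{2} - e_{3} + \frac{9}{4} e_{4}, and R ~R = -\frac{929}{16}, so R^-1 = ~R / (-\frac{929}{16}).
R v = -\frac{11}{6} - 26 e_{12} + \frac{23}{3} e_{13} - \frac{17}{12} e_{14} + 5 e_{23} + \frac{25}{2} e_{24} - \frac{95}{24} e_{34}
Answer: -\frac{7657}{2787} e_{1} + \frac{2210}{929} e_{2} - \frac{2285}{1858} e_{3} - \frac{3320}{2787} e_{4}


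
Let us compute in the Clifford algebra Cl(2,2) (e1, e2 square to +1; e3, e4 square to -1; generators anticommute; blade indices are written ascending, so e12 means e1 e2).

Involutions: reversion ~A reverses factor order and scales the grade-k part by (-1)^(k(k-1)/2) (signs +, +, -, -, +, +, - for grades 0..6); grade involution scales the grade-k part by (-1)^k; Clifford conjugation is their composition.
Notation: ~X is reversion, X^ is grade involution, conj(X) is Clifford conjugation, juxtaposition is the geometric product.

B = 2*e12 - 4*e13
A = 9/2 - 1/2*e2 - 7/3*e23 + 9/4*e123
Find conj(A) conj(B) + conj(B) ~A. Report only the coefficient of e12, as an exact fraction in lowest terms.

first term: e1 - 9*e2 + 9/2*e3 - 55/3*e12 + 68/3*e13 - 2*e123
second term: e1 + 9*e2 - 9/2*e3 + 1/3*e12 + 40/3*e13 + 2*e123
Answer: -18


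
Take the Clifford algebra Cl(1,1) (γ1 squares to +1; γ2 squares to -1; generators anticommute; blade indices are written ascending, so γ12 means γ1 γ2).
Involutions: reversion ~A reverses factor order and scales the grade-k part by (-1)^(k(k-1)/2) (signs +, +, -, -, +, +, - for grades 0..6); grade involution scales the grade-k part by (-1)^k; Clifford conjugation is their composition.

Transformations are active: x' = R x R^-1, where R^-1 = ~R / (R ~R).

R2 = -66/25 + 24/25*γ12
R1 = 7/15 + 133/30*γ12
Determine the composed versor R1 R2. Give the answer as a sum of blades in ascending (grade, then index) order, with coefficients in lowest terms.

Distribute over the terms of R1 (each basis-blade product reordered to ascending indices, repeated generators contracted through their squares):
(7/15) R2 = -154/125 + 56/125*γ12
(133/30*γ12) R2 = 532/125 - 1463/125*γ12
Summing the partial products and collecting blades:
Answer: 378/125 - 1407/125*γ12


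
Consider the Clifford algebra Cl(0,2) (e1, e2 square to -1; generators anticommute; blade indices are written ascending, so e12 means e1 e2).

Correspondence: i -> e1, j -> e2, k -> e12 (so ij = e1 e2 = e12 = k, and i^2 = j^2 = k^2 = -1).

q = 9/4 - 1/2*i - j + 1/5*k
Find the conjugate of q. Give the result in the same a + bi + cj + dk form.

In blades: q = 9/4 - 1/2*e1 - e2 + 1/5*e12.
Conjugation here is Clifford conjugation: the scalar is fixed and the grade-1 and grade-2 blades all flip sign, giving 9/4 + 1/2*e1 + e2 - 1/5*e12; translating back:
Answer: 9/4 + 1/2*i + j - 1/5*k


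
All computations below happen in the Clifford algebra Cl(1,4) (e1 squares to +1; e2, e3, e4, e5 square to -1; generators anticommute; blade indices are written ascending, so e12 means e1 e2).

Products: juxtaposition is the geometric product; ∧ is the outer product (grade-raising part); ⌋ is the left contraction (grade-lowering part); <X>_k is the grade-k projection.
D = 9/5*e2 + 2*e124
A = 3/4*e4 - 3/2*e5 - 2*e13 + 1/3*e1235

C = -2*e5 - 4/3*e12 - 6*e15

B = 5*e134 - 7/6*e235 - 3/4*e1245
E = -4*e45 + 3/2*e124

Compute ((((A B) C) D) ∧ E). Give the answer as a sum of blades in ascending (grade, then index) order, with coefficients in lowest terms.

step 1: -7/18*e1 - 10*e4 - 15/4*e13 - 7/4*e23 - 1/4*e34 + 9/8*e124 + 139/48*e125 + 5/3*e245 + 15/2*e1345 + 5/8*e2345
step 2: 3865/216*e2 - 3/2*e4 - 55/36*e5 + 139/24*e12 + 7/3*e13 + 7/9*e15 + 5*e23 + 10/3*e24 - 45*e34 - 45/2*e35 + 20*e45 + 10/3*e124 + 15*e134 + 15/2*e135 - 560/9*e145 + 5/4*e234 + 7/2*e235 - 27/4*e245 + 1/2*e345 + 49/12*e1234 + 21/2*e1235 - 9/4*e1245 + 2/3*e1345 - 10*e2345
step 3: -311/8 - 2051/120*e1 + 5/6*e3 + 211/12*e4 - 9/2*e5 + 3*e12 - 5/2*e13 + 4513/108*e14 - 27/2*e15 - 30*e23 + 27/10*e24 - 4381/36*e25 - 9/4*e34 - 63/10*e35 + 243/20*e45 + 429/5*e123 + 193/5*e125 + 53/20*e134 - 389/10*e135 + 81/20*e145 - 229/3*e234 - 235/6*e235 + 310/9*e245 - 39*e345 + 27*e1234 + 29/2*e1235 - 1961/18*e1245 - 7*e1345 - 159/10*e2345 + 219/5*e12345
step 4: 311/2*e45 - 933/16*e124 + 2051/30*e145 - 10/3*e345 + 5/4*e1234 - 21/4*e1245 + 10*e1345 + 120*e2345 - 1335/4*e12345
Answer: 311/2*e45 - 933/16*e124 + 2051/30*e145 - 10/3*e345 + 5/4*e1234 - 21/4*e1245 + 10*e1345 + 120*e2345 - 1335/4*e12345


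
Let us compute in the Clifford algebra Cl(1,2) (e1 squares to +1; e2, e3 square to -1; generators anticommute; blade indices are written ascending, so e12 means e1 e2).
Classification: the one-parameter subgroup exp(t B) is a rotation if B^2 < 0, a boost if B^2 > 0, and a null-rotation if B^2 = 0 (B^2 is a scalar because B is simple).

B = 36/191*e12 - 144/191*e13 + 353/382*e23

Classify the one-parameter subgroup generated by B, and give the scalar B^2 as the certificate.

B^2 term by term: the squares give (36/191)^2*(e12)^2 + (-144/191)^2*(e13)^2 + (353/382)^2*(e23)^2 = 1296/36481*(+1) + 20736/36481*(+1) + 124609/145924*(-1) = -1/4 (each basis 2-blade squares to minus the product of its generators' squares); cross terms between blades sharing an index anticommute and cancel. So B^2 = -1/4.
Answer: rotation, certificate B^2 = -1/4. No conjugation can change B^2 = -1/4; the sign gives the class.


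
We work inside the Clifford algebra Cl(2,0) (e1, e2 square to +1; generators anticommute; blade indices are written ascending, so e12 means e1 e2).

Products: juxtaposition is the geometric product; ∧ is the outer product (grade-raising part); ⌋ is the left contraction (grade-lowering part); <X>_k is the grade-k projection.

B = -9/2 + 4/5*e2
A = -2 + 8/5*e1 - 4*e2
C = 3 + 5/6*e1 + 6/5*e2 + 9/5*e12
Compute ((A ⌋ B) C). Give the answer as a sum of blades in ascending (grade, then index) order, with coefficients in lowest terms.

step 1: 29/5 - 8/5*e2
step 2: 387/25 + 1157/150*e1 + 54/25*e2 + 883/75*e12
Answer: 387/25 + 1157/150*e1 + 54/25*e2 + 883/75*e12


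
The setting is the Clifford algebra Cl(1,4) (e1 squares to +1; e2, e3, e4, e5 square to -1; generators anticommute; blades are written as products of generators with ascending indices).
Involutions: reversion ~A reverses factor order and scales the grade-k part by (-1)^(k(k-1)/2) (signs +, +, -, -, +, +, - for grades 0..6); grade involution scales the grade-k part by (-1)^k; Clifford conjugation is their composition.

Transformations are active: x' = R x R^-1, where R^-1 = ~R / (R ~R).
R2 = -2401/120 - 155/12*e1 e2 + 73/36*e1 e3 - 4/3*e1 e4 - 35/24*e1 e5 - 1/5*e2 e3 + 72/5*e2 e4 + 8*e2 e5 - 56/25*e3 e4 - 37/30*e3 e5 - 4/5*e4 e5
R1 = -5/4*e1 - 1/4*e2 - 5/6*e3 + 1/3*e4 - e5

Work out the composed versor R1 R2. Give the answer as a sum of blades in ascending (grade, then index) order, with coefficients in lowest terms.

Distribute over the terms of R1 (each basis-blade product reordered to ascending indices, repeated generators contracted through their squares):
(-5/4*e1) R2 = 2401/96*e1 + 775/48*e2 - 365/144*e3 + 5/3*e4 + 175/96*e5 + 1/4*e1 e2 e3 - 18*e1 e2 e4 - 10*e1 e2 e5 + 14/5*e1 e3 e4 + 37/24*e1 e3 e5 + e1 e4 e5
(-1/4*e2) R2 = 155/48*e1 + 2401/480*e2 - 1/20*e3 + 18/5*e4 + 2*e5 + 73/144*e1 e2 e3 - 1/3*e1 e2 e4 - 35/96*e1 e2 e5 + 14/25*e2 e3 e4 + 37/120*e2 e3 e5 + 1/5*e2 e4 e5
(-5/6*e3) R2 = -365/216*e1 + 1/6*e2 + 2401/144*e3 - 28/15*e4 - 37/36*e5 + 775/72*e1 e2 e3 - 10/9*e1 e3 e4 - 175/144*e1 e3 e5 + 12*e2 e3 e4 + 20/3*e2 e3 e5 + 2/3*e3 e4 e5
(1/3*e4) R2 = -4/9*e1 + 24/5*e2 - 56/75*e3 - 2401/360*e4 + 4/15*e5 - 155/36*e1 e2 e4 + 73/108*e1 e3 e4 + 35/72*e1 e4 e5 - 1/15*e2 e3 e4 - 8/3*e2 e4 e5 + 37/90*e3 e4 e5
(-e5) R2 = 35/24*e1 - 8*e2 + 37/30*e3 + 4/5*e4 + 2401/120*e5 + 155/12*e1 e2 e5 - 73/36*e1 e3 e5 + 4/3*e1 e4 e5 + 1/5*e2 e3 e5 - 72/5*e2 e4 e5 + 56/25*e3 e4 e5
Summing the partial products and collecting blades:
Answer: 23815/864*e1 + 1739/96*e2 + 6559/450*e3 - 889/360*e4 + 33221/1440*e5 + 553/48*e1 e2 e3 - 815/36*e1 e2 e4 + 245/96*e1 e2 e5 + 1277/540*e1 e3 e4 - 245/144*e1 e3 e5 + 203/72*e1 e4 e5 + 937/75*e2 e3 e4 + 287/40*e2 e3 e5 - 253/15*e2 e4 e5 + 1493/450*e3 e4 e5


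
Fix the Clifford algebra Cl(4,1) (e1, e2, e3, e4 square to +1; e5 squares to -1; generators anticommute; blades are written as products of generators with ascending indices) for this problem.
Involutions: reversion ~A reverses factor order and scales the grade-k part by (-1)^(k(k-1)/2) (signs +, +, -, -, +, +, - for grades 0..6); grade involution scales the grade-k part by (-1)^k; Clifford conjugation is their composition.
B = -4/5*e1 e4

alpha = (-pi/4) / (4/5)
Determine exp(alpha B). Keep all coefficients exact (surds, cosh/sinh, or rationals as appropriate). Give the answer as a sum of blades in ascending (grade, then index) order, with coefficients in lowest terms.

B^2 = (-4/5)^2*(e1 e4)^2 = 16/25*(-1) = -16/25 (a basis 2-blade squares to minus the product of its generators' squares).
B^2 = -16/25 — the negative square puts this in the circular regime; l = 4/5, alpha*l = -pi/4, so exp(alpha B) = cos(-pi/4) + (sin(-pi/4)/(4/5))*B = sqrt(2)/2 + (-5*sqrt(2)/8)*B.
Answer: sqrt(2)/2 + sqrt(2)/2*e1 e4


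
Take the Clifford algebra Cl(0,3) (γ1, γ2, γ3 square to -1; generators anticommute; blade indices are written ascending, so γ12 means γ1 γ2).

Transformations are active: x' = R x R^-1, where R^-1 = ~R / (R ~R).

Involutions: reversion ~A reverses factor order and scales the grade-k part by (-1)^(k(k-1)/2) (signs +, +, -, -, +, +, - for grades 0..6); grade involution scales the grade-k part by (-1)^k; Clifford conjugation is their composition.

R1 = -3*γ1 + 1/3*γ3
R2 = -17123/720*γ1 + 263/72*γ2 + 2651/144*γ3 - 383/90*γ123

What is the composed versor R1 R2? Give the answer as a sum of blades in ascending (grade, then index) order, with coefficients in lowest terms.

Distribute over the terms of R1 (each basis-blade product reordered to ascending indices, repeated generators contracted through their squares):
(-3*γ1) R2 = -17123/240 - 263/24*γ12 - 2651/48*γ13 - 383/30*γ23
(1/3*γ3) R2 = -2651/432 + 383/270*γ12 + 17123/2160*γ13 - 263/216*γ23
Summing the partial products and collecting blades:
Answer: -83681/1080 - 10303/1080*γ12 - 25543/540*γ13 - 15103/1080*γ23


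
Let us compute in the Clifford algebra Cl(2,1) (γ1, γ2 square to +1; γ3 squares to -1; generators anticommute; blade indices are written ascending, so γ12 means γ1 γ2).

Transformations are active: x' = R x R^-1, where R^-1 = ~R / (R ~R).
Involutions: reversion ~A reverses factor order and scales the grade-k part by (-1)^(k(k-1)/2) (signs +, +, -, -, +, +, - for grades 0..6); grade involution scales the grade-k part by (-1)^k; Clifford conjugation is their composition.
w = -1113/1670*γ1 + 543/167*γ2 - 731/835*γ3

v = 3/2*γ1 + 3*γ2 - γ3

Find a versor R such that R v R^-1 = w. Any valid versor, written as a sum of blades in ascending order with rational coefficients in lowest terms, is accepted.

The midline construction: v and w both square to 41/4, so reflecting in their sum 696/835*γ1 + 1044/167*γ2 - 1566/835*γ3 exchanges them.
Answer: 696/835*γ1 + 1044/167*γ2 - 1566/835*γ3


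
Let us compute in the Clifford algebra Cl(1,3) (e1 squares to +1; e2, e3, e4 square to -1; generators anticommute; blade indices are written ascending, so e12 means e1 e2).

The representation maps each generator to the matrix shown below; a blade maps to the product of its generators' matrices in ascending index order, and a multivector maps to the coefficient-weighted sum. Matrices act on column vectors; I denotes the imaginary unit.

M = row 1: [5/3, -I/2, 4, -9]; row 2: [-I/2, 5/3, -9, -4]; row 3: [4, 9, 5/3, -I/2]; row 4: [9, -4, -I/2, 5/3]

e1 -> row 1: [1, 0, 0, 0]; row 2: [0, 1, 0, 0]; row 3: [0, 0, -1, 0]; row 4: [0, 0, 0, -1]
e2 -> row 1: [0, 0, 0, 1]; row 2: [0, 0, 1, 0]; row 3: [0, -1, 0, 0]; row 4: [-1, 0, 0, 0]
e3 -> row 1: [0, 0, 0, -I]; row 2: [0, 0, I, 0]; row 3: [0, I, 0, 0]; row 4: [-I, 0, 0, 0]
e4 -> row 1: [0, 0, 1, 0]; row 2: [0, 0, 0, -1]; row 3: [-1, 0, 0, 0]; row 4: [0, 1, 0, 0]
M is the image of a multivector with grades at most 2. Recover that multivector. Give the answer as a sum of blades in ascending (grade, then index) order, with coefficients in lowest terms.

Method: the blade images are trace-orthogonal — tr(rho(e_A) rho(e_B)^-1) = 4 if A = B and 0 otherwise — and rho(e_A)^-1 = (e_A)^2 * rho(e_A) with (e_A)^2 = +1 or -1, so the coefficient of e_A in the preimage is (e_A)^2 * tr(M rho(e_A))/4.
Nonzero projections over blades of grade <= 2: 1: (1)^2 = +1, tr(M 1) = 20/3, coefficient 5/3; e2: (e2)^2 = -1, tr(M rho(e2)) = 36, coefficient -9; e14: (e14)^2 = +1, tr(M rho(e14)) = 16, coefficient 4; e34: (e34)^2 = -1, tr(M rho(e34)) = -2, coefficient 1/2. Every other blade of grade <= 2 projects to 0.
Answer: 5/3 - 9*e2 + 4*e14 + 1/2*e34


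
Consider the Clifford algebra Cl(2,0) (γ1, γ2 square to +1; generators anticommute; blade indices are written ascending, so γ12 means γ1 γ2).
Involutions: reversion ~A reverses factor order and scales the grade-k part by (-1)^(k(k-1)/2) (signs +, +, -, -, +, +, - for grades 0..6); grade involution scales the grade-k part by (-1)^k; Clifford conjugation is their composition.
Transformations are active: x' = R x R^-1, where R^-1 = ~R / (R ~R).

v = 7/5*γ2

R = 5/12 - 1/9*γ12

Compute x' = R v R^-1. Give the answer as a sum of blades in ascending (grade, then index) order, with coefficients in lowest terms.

~R = 5/12 + 1/9*γ12, and R ~R = 241/1296, so R^-1 = ~R / (241/1296).
R v = -7/45*γ1 + 7/12*γ2
Answer: -168/241*γ1 + 1463/1205*γ2


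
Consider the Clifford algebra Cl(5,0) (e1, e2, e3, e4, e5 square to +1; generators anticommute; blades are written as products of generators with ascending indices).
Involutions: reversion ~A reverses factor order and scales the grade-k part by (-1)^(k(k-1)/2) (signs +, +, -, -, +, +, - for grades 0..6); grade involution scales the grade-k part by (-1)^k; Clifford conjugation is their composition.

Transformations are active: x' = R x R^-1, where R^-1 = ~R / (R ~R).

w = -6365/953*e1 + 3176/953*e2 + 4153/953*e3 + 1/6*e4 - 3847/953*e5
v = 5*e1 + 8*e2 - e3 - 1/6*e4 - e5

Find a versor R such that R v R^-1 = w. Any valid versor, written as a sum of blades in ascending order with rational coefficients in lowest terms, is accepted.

Equal squares first: v^2 = w^2 = 3277/36. Then v + w = -1600/953*e1 + 10800/953*e2 + 3200/953*e3 - 4800/953*e5 is a versor taking v to w, provided it is invertible.
Answer: -1600/953*e1 + 10800/953*e2 + 3200/953*e3 - 4800/953*e5


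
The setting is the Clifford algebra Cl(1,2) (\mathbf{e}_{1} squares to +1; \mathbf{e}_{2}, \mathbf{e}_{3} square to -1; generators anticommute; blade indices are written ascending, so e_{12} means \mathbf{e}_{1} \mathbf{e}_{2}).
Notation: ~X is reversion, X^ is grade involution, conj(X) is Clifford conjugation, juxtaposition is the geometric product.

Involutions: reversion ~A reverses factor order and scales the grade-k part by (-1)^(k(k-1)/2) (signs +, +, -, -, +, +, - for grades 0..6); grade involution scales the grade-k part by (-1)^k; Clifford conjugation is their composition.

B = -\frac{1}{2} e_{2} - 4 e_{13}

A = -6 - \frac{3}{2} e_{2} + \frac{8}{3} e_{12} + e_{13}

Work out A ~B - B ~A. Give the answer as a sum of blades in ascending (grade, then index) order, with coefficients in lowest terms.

first term: \frac{13}{4} + \frac{4}{3} e_{1} + 3 e_{2} - 24 e_{13} - \frac{32}{3} e_{23} + \frac{13}{2} e_{123}
second term: \frac{13}{4} + \frac{4}{3} e_{1} + 3 e_{2} + 24 e_{13} + \frac{32}{3} e_{23} - \frac{13}{2} e_{123}
Answer: -48 e_{13} - \frac{64}{3} e_{23} + 13 e_{123}


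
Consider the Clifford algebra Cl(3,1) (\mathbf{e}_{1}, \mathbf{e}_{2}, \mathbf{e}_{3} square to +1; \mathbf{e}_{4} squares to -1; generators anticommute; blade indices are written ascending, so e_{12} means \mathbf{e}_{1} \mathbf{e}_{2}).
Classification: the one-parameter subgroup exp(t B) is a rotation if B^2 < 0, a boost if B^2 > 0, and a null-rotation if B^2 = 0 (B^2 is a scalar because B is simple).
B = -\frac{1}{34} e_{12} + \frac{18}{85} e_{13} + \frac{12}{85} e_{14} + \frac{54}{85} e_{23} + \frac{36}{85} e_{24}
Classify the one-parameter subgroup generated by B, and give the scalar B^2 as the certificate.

B^2 term by term: the squares give (-\frac{1}{34})^2*(e_{12})^2 + (\frac{18}{85})^2*(e_{13})^2 + (\frac{12}{85})^2*(e_{14})^2 + (\frac{54}{85})^2*(e_{23})^2 + (\frac{36}{85})^2*(e_{24})^2 = \frac{1}{1156}*(-1) + \frac{324}{7225}*(-1) + \frac{144}{7225}*(+1) + \frac{2916}{7225}*(-1) + \frac{1296}{7225}*(+1) = -\frac{1}{4} (each basis 2-blade squares to minus the product of its generators' squares); cross terms between blades sharing an index anticommute and cancel; the commuting (index-disjoint) pairs give grade-4 terms 2*c*c'*(blade product), which cancel blade by blade — e_{1234}: -\frac{1296}{7225} + \frac{1296}{7225} = 0 — confirming B is simple. So B^2 = -\frac{1}{4}.
Answer: rotation, certificate B^2 = -\frac{1}{4}. No conjugation can change B^2 = -\frac{1}{4}; the sign gives the class.


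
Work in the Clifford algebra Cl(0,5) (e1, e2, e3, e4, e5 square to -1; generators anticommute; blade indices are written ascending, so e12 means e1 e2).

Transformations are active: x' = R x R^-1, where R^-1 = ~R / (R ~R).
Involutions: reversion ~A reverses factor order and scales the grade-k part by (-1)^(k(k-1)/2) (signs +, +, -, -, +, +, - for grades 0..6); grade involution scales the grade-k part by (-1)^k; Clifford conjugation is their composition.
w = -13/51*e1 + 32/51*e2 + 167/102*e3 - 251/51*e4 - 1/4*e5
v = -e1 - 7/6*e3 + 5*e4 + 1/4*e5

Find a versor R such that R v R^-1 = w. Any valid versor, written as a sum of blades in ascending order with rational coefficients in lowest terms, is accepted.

Reasoning: v^2 = w^2 = -3949/144 since conjugation preserves the quadratic form; R = v + w = -64/51*e1 + 32/51*e2 + 8/17*e3 + 4/51*e4 is then valid when invertible, keeping its own part and reversing (v - w)/2.
Answer: -64/51*e1 + 32/51*e2 + 8/17*e3 + 4/51*e4


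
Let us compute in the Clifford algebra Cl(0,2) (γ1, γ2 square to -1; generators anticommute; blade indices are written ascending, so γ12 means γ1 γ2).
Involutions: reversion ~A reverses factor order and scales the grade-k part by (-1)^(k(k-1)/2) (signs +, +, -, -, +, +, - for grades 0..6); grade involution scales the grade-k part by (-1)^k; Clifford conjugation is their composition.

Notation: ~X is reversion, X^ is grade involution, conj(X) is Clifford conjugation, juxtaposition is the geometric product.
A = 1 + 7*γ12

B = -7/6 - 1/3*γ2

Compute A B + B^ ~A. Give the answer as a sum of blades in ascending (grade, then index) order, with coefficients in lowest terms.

first term: -7/6 + 7/3*γ1 - 1/3*γ2 - 49/6*γ12
second term: -7/6 - 7/3*γ1 + 1/3*γ2 + 49/6*γ12
Answer: -7/3


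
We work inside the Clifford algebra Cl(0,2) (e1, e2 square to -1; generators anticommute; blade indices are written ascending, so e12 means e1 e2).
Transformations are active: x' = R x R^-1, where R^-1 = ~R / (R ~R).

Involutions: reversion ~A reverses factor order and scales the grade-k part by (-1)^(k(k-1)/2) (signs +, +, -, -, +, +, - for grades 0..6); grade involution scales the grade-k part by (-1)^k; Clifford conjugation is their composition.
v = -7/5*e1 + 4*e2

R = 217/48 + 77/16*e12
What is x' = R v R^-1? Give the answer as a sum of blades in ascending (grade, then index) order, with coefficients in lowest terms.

~R = 217/48 - 77/16*e12, and R ~R = 50225/1152, so R^-1 = ~R / (50225/1152).
R v = -6139/240*e1 + 2723/240*e2
Answer: -20012/5125*e1 - 8441/5125*e2


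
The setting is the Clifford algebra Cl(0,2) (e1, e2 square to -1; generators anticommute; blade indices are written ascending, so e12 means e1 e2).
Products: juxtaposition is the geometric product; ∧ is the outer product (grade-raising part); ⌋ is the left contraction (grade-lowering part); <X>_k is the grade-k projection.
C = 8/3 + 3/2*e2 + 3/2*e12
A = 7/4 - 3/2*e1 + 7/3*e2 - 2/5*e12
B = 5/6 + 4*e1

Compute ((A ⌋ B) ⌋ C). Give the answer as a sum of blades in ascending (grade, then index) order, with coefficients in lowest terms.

step 1: 179/24 + 7*e1
step 2: 179/9 + 11/16*e2 + 179/16*e12
Answer: 179/9 + 11/16*e2 + 179/16*e12


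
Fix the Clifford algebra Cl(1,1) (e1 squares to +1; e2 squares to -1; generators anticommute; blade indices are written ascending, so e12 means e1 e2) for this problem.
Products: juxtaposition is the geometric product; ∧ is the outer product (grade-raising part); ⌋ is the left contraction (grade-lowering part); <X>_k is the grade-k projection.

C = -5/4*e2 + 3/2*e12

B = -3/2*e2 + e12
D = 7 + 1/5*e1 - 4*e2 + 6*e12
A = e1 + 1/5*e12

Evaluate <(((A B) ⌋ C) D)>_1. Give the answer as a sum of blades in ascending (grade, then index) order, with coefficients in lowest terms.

step 1: 1/5 + 3/10*e1 + e2 - 3/2*e12
step 2: -1 + 3/2*e1 + 1/5*e2 + 3/10*e12
step 3: -41/10 + 127/10*e1 + 717/50*e2 - 497/50*e12
step 4: 127/10*e1 + 717/50*e2
Answer: 127/10*e1 + 717/50*e2


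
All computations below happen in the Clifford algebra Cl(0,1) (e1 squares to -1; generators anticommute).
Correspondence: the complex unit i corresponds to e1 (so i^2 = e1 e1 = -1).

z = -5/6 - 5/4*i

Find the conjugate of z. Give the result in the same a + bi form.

In blades: z = -5/6 - 5/4*e1.
Conjugation here is Clifford conjugation: the scalar is fixed and the grade-1 and grade-2 blades all flip sign, giving -5/6 + 5/4*e1; translating back:
Answer: -5/6 + 5/4*i


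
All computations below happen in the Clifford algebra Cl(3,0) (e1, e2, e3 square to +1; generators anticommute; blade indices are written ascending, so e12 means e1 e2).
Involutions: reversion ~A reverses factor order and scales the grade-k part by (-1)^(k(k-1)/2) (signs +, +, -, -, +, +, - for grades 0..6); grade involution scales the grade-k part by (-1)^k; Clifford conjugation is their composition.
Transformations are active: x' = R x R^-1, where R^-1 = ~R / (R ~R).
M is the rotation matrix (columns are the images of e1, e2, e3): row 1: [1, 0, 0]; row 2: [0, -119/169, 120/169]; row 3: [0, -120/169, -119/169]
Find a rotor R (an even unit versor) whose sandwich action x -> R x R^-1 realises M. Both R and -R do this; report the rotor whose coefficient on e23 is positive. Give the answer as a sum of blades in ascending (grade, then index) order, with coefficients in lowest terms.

Method: write R = a + b12*e12 + b13*e13 + b23*e23 with a^2 + b12^2 + b13^2 + b23^2 = 1 (so R^-1 = ~R). Expanding the columns R e_j ~R gives tr M = 4a^2 - 1 and, from the antisymmetric part, M21 - M12 = -4a*b12, M13 - M31 = 4a*b13, M32 - M23 = -4a*b23.
Here tr M = -69/169, so a^2 = (1 + tr M)/4 = 25/169 and a = ±5/13. Taking a = 5/13: M21 - M12 = 0, M13 - M31 = 0, M32 - M23 = -240/169, giving b12 = 0, b13 = 0, b23 = 12/13, i.e. R = 5/13 + 12/13*e23.
Its e23 coefficient is already positive.
Answer: 5/13 + 12/13*e23. Recall the cover is two-to-one: with M of trace -69/169, both preimages act alike, and the stated e23 sign chooses the sheet.


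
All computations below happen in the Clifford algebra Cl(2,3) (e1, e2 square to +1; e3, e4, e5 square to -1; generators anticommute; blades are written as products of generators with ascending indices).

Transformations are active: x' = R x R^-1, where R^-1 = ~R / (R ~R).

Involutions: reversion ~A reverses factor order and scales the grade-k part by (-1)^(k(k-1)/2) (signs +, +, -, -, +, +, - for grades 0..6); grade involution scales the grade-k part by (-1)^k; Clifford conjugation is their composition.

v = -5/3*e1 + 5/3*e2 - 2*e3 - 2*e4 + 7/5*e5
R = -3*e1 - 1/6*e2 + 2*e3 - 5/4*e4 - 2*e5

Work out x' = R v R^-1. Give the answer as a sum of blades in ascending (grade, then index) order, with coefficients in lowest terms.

~R = -3*e1 - 1/6*e2 + 2*e3 - 5/4*e4 - 2*e5, and R ~R = -77/144, so R^-1 = ~R / (-77/144).
R v = 406/45 - 95/18*e1 e2 + 28/3*e1 e3 + 47/12*e1 e4 - 113/15*e1 e5 - 3*e2 e3 + 29/12*e2 e4 + 31/10*e2 e5 - 13/2*e3 e4 - 6/5*e3 e5 - 23/4*e4 e5
Answer: 16979/165*e1 + 653/165*e2 - 3602/55*e3 + 486/11*e4 + 727/11*e5


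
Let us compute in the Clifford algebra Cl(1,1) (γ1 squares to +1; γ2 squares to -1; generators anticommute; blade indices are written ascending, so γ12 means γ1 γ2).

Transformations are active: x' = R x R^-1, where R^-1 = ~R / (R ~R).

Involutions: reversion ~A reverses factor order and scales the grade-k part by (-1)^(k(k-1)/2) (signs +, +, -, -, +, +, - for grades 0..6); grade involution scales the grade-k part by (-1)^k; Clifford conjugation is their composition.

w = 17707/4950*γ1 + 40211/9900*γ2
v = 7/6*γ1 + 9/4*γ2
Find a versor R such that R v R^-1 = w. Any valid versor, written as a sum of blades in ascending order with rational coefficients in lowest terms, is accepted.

Key observation: q(v) = q(w) = -533/144 (sandwiches preserve the norm), so R = v + w = 11741/2475*γ1 + 31243/4950*γ2 works whenever it is invertible — the component of v along it is kept and (v - w)/2 reverses, sending v to w.
Answer: 11741/2475*γ1 + 31243/4950*γ2


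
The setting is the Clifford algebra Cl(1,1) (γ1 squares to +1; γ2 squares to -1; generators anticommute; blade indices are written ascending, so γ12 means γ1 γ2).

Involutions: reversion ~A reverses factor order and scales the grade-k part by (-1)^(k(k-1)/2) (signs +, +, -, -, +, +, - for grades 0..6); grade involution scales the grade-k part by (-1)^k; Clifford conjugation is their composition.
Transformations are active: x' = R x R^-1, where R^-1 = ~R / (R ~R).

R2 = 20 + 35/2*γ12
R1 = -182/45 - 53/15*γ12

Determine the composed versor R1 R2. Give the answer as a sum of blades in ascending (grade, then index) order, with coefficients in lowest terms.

Distribute over the terms of R1 (each basis-blade product reordered to ascending indices, repeated generators contracted through their squares):
(-182/45) R2 = -728/9 - 637/9*γ12
(-53/15*γ12) R2 = -371/6 - 212/3*γ12
Summing the partial products and collecting blades:
Answer: -2569/18 - 1273/9*γ12


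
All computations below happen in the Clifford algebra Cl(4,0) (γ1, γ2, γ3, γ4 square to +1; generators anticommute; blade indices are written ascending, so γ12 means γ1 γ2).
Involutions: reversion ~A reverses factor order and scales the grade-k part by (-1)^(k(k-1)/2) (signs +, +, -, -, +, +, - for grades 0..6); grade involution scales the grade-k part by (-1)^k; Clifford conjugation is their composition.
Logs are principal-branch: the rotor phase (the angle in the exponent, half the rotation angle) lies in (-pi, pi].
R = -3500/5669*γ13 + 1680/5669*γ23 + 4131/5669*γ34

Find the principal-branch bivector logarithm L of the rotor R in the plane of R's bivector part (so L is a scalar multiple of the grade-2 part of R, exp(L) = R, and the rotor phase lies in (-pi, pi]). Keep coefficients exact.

The scalar part of R is 0, and that scalar determines the rotor phase on the principal branch; recovering the unit plane as bivector-part over sine of the phase gives L = phase * plane.
Concretely: cos(phase) = 0 gives phase = ±pi/2, and since phase/sin(phase) is even the sign is immaterial: L = (phase/sin(phase)) * <R>_2 = (pi/2) * <R>_2.
Answer: -1750*pi/5669*γ13 + 840*pi/5669*γ23 + 4131*pi/11338*γ34


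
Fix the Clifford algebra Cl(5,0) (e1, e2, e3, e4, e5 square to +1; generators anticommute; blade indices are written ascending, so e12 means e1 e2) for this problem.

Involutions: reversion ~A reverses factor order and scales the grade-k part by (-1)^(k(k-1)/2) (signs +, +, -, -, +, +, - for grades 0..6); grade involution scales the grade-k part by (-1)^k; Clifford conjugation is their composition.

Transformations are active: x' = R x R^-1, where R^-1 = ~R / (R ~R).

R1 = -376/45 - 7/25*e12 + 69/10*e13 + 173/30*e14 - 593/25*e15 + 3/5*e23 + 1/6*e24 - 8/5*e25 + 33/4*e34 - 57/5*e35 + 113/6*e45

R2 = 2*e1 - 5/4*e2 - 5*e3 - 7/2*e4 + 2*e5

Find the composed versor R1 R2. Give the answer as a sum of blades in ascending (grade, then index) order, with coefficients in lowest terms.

Distribute over the terms of R2 (each basis-blade product reordered to ascending indices, repeated generators contracted through their squares):
R1 (2*e1) = -752/45*e1 + 14/25*e2 - 69/5*e3 - 173/15*e4 + 1186/25*e5 + 6/5*e123 + 1/3*e124 - 16/5*e125 + 33/2*e134 - 114/5*e135 + 113/3*e145
R1 (-5/4*e2) = 7/20*e1 + 94/9*e2 + 3/4*e3 + 5/24*e4 - 2*e5 + 69/8*e123 + 173/24*e124 - 593/20*e125 - 165/16*e234 + 57/4*e235 - 565/24*e245
R1 (-5*e3) = -69/2*e1 - 3*e2 + 376/9*e3 + 165/4*e4 - 57*e5 + 7/5*e123 + 173/6*e134 - 593/5*e135 + 5/6*e234 - 8*e235 - 565/6*e345
R1 (-7/2*e4) = -1211/60*e1 - 7/12*e2 - 231/8*e3 + 1316/45*e4 + 791/12*e5 + 49/50*e124 - 483/20*e134 - 4151/50*e145 - 21/10*e234 - 28/5*e245 - 399/10*e345
R1 (2*e5) = -1186/25*e1 - 16/5*e2 - 114/5*e3 + 113/3*e4 - 752/45*e5 - 14/25*e125 + 69/5*e135 + 173/15*e145 + 6/5*e235 + 1/3*e245 + 33/2*e345
Summing the partial products and collecting blades:
Answer: -26659/225*e1 + 3799/900*e2 - 8261/360*e3 + 34861/360*e4 + 33881/900*e5 + 449/40*e123 + 5113/600*e124 - 3341/100*e125 + 1271/60*e134 - 638/5*e135 - 1691/50*e145 - 2779/240*e234 + 149/20*e235 - 3457/120*e245 - 3527/30*e345


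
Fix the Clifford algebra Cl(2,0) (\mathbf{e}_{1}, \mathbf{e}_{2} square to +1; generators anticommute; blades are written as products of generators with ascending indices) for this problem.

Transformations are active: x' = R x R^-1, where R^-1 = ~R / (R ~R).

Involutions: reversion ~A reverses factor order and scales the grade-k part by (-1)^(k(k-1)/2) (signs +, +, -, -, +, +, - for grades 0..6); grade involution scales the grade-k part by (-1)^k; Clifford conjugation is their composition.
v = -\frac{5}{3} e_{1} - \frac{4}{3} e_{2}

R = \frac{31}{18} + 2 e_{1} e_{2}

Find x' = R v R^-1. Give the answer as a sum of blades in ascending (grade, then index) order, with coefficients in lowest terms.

~R = \frac{31}{18} - 2 e_{1} e_{2}, and R ~R = \frac{2257}{324}, so R^-1 = ~R / (\frac{2257}{324}).
R v = -\frac{299}{54} e_{1} + \frac{28}{27} e_{2}
Answer: -\frac{7253}{6771} e_{1} + \frac{12500}{6771} e_{2}


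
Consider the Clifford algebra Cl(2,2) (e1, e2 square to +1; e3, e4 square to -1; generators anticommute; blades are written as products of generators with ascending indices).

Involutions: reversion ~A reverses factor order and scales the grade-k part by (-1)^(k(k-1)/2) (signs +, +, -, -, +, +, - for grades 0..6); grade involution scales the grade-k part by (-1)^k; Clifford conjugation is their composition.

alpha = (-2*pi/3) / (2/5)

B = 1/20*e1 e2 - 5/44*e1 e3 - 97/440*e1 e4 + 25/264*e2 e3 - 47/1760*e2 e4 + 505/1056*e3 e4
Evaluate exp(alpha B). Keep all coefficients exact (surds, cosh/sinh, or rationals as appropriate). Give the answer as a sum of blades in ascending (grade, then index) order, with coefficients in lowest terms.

B^2 term by term: the squares give (1/20)^2*(e1 e2)^2 + (-5/44)^2*(e1 e3)^2 + (-97/440)^2*(e1 e4)^2 + (25/264)^2*(e2 e3)^2 + (-47/1760)^2*(e2 e4)^2 + (505/1056)^2*(e3 e4)^2 = 1/400*(-1) + 25/1936*(+1) + 9409/193600*(+1) + 625/69696*(+1) + 2209/3097600*(+1) + 255025/1115136*(-1) = -4/25 (each basis 2-blade squares to minus the product of its generators' squares); cross terms between blades sharing an index anticommute and cancel; the commuting (index-disjoint) pairs give grade-4 terms 2*c*c'*(blade product), which cancel blade by blade — e1 e2 e3 e4: 101/2112 - 47/7744 - 485/11616 = 0 — confirming B is simple. So B^2 = -4/25.
B^2 = -4/25 — the negative square puts this in the circular regime; l = 2/5, alpha*l = -2*pi/3, so exp(alpha B) = cos(-2*pi/3) + (sin(-2*pi/3)/(2/5))*B = -1/2 + (-5*sqrt(3)/4)*B.
Answer: -1/2 - sqrt(3)/16*e1 e2 + 25*sqrt(3)/176*e1 e3 + 97*sqrt(3)/352*e1 e4 - 125*sqrt(3)/1056*e2 e3 + 47*sqrt(3)/1408*e2 e4 - 2525*sqrt(3)/4224*e3 e4


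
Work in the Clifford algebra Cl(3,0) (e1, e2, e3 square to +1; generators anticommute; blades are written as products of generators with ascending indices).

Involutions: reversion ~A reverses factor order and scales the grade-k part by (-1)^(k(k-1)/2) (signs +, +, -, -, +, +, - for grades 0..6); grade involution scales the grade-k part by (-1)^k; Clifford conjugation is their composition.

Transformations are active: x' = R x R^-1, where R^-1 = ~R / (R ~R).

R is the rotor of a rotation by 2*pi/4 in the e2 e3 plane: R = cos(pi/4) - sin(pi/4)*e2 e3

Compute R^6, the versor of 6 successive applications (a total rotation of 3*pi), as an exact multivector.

Half-angle bookkeeping: 6 applications in e2 e3 add up to rotor phase 6*pi/4 = 3*pi/2, so R^6 = cos(3*pi/2) - sin(3*pi/2)*e2 e3.
cos(3*pi/2) = 0 and sin(3*pi/2) = -1, so R^6 = e2 e3. The net rotation is 1*pi (after discarding 1 full turn, each of which contributes a factor -1 to the rotor); the rotor keeps the half-angle phase exactly.
Answer: e2 e3


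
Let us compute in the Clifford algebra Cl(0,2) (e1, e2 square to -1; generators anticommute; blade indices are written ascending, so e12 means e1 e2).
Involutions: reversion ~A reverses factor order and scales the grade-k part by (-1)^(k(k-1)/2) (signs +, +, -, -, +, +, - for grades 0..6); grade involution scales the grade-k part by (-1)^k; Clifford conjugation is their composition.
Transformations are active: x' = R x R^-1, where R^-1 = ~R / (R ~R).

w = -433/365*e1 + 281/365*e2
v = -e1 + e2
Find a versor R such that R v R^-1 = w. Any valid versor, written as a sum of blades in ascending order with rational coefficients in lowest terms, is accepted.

Since q(v) = q(w) = -2, the sum R = v + w = -798/365*e1 + 646/365*e2 does the job whenever invertible.
Answer: -798/365*e1 + 646/365*e2


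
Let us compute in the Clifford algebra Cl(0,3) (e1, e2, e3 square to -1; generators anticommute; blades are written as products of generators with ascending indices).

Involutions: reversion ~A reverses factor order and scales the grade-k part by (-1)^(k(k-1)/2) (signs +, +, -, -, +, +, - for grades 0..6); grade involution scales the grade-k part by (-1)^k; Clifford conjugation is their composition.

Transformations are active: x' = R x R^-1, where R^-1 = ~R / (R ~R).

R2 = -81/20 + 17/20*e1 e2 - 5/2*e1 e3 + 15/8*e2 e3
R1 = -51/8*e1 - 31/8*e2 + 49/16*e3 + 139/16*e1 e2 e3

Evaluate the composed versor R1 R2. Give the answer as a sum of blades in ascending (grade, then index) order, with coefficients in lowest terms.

Distribute over the terms of R1 (each basis-blade product reordered to ascending indices, repeated generators contracted through their squares):
(-51/8*e1) R2 = 4131/160*e1 + 867/160*e2 - 255/16*e3 - 765/64*e1 e2 e3
(-31/8*e2) R2 = -527/160*e1 + 2511/160*e2 + 465/64*e3 - 155/16*e1 e2 e3
(49/16*e3) R2 = -245/32*e1 + 735/128*e2 - 3969/320*e3 + 833/320*e1 e2 e3
(139/16*e1 e2 e3) R2 = -2085/128*e1 - 695/32*e2 - 2363/320*e3 - 11259/320*e1 e2 e3
Summing the partial products and collecting blades:
Answer: -909/640*e1 + 3287/640*e2 - 9107/320*e3 - 17351/320*e1 e2 e3


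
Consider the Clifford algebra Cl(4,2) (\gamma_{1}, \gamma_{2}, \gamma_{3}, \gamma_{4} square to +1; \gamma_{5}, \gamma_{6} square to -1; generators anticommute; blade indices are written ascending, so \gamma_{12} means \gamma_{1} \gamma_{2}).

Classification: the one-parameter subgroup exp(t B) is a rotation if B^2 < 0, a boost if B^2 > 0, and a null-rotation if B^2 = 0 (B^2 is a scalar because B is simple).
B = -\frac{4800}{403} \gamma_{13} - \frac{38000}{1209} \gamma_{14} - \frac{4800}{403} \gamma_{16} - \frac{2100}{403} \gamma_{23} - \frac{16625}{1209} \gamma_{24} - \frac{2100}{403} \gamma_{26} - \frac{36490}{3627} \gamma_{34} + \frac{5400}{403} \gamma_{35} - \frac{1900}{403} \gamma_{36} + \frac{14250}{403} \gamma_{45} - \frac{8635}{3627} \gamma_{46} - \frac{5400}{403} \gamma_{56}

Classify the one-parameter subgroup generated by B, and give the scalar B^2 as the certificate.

B^2 term by term: the squares give (-\frac{4800}{403})^2*(\gamma_{13})^2 + (-\frac{38000}{1209})^2*(\gamma_{14})^2 + (-\frac{4800}{403})^2*(\gamma_{16})^2 + (-\frac{2100}{403})^2*(\gamma_{23})^2 + (-\frac{16625}{1209})^2*(\gamma_{24})^2 + (-\frac{2100}{403})^2*(\gamma_{26})^2 + (-\frac{36490}{3627})^2*(\gamma_{34})^2 + (\frac{5400}{403})^2*(\gamma_{35})^2 + (-\frac{1900}{403})^2*(\gamma_{36})^2 + (\frac{14250}{403})^2*(\gamma_{45})^2 + (-\frac{8635}{3627})^2*(\gamma_{46})^2 + (-\frac{5400}{403})^2*(\gamma_{56})^2 = \frac{23040000}{162409}*(-1) + \frac{1444000000}{1461681}*(-1) + \frac{23040000}{162409}*(+1) + \frac{4410000}{162409}*(-1) + \frac{276390625}{1461681}*(-1) + \frac{4410000}{162409}*(+1) + \frac{1331520100}{13155129}*(-1) + \frac{29160000}{162409}*(+1) + \frac{3610000}{162409}*(+1) + \frac{203062500}{162409}*(+1) + \frac{74563225}{13155129}*(+1) + \frac{29160000}{162409}*(-1) = 0 (each basis 2-blade squares to minus the product of its generators' squares); cross terms between blades sharing an index anticommute and cancel; the commuting (index-disjoint) pairs give grade-4 terms 2*c*c'*(blade product), which cancel blade by blade — \gamma_{1234}: -\frac{53200000}{162409} + \frac{53200000}{162409} = 0; \gamma_{1236}: -\frac{20160000}{162409} + \frac{20160000}{162409} = 0; \gamma_{1246}: -\frac{53200000}{162409} + \frac{53200000}{162409} = 0; \gamma_{1345}: -\frac{136800000}{162409} + \frac{136800000}{162409} = 0; \gamma_{1346}: \frac{27632000}{487227} - \frac{144400000}{487227} + \frac{116768000}{487227} = 0; \gamma_{1356}: \frac{51840000}{162409} - \frac{51840000}{162409} = 0; \gamma_{1456}: \frac{136800000}{162409} - \frac{136800000}{162409} = 0; \gamma_{2345}: -\frac{59850000}{162409} + \frac{59850000}{162409} = 0; \gamma_{2346}: \frac{12089000}{487227} - \frac{63175000}{487227} + \frac{51086000}{487227} = 0; \gamma_{2356}: \frac{22680000}{162409} - \frac{22680000}{162409} = 0; \gamma_{2456}: \frac{59850000}{162409} - \frac{59850000}{162409} = 0; \gamma_{3456}: \frac{43788000}{162409} + \frac{10362000}{162409} - \frac{54150000}{162409} = 0 — confirming B is simple. So B^2 = 0.
Answer: null-rotation, certificate B^2 = 0. Check the certificate: B^2 = 0, and that sign is decisive whatever form B takes.
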